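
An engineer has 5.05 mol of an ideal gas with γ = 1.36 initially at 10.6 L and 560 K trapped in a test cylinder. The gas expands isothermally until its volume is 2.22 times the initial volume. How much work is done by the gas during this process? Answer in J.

18800 J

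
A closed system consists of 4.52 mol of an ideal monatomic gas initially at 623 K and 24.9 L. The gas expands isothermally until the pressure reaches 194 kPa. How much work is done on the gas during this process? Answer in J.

P₁ = nRT₁/V₁ = 4.52×8.314×623/24.9 = 940 kPa.
Isothermal: T stays 623 K; PV = const ⇒ V₂ = 121 L, P₂ = 194 kPa.
W = nRT ln(V₂/V₁) = 4.52×8.314×623×ln(4.85) = 37000 J.
Work done on the gas = −W_by = -37000 J.

-37000 J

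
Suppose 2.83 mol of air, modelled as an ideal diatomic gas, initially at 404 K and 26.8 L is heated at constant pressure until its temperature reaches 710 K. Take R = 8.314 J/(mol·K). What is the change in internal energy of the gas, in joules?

18000 J

P₁ = nRT₁/V₁ = 2.83×8.314×404/26.8 = 355 kPa.
Isobaric: P stays 355 kPa; V/T = const ⇒ T₂ = 710 K, V₂ = 47.1 L.
For an ideal gas ΔU = nCvΔT with Cv = (5/2)R = 20.8 J/(mol·K).
ΔU = 2.83×20.8×(710−404) = 18000 J.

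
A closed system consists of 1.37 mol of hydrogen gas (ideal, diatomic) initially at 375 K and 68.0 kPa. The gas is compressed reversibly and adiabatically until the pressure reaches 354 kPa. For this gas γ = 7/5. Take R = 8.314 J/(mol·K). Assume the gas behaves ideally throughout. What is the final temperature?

601 K

V₁ = nRT₁/P₁ = 1.37×8.314×375/68.0 = 62.8 L.
Adiabatic: T₂/T₁ = (P₂/P₁)^((γ−1)/γ) ⇒ T₂ = 375×(5.21)^0.286 = 601 K; V₂ = 19.3 L.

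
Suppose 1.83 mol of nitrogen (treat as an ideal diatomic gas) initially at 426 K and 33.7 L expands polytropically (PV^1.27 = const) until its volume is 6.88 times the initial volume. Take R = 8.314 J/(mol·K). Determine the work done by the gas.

P₁ = nRT₁/V₁ = 1.83×8.314×426/33.7 = 192 kPa.
Polytropic n=1.27: T₂ = T₁(V₁/V₂)^(n−1) = 426×(0.145)^0.27 = 253 K; P₂ = P₁(V₁/V₂)^n = 16.6 kPa.
W = (P₁V₁−P₂V₂)/(n−1) = (192×33.7−16.6×232)/0.27 = 9740 J.

9740 J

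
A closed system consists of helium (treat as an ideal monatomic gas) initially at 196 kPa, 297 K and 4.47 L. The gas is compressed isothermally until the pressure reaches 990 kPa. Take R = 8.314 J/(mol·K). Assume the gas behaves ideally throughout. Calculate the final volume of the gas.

0.885 L

Isothermal: T stays 297 K; PV = const ⇒ V₂ = 0.885 L, P₂ = 990 kPa.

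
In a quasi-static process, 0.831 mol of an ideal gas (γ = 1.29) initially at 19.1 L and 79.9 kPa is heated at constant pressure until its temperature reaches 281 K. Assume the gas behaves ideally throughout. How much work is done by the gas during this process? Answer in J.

415 J

T₁ = P₁V₁/(nR) = 79.9×19.1/(0.831×8.314) = 221 K.
Isobaric: P stays 79.9 kPa; V/T = const ⇒ T₂ = 281 K, V₂ = 24.3 L.
W = PΔV = 79.9×(24.3−19.1) kPa·L = 415 J.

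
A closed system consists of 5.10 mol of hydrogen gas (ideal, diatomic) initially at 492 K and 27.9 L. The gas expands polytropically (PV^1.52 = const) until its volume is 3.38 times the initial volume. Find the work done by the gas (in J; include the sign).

P₁ = nRT₁/V₁ = 5.10×8.314×492/27.9 = 748 kPa.
Polytropic n=1.52: T₂ = T₁(V₁/V₂)^(n−1) = 492×(0.296)^0.52 = 261 K; P₂ = P₁(V₁/V₂)^n = 117 kPa.
W = (P₁V₁−P₂V₂)/(n−1) = (748×27.9−117×94.3)/0.52 = 18800 J.

18800 J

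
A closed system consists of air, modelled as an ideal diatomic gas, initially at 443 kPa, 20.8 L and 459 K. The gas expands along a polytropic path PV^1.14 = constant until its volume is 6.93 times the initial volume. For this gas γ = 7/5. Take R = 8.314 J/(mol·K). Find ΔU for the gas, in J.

n = P₁V₁/(RT₁) = 443×20.8/(8.314×459) = 2.41 mol.
Polytropic n=1.14: T₂ = T₁(V₁/V₂)^(n−1) = 459×(0.144)^0.14 = 350 K; P₂ = P₁(V₁/V₂)^n = 48.7 kPa.
For an ideal gas ΔU = nCvΔT with Cv = (5/2)R = 20.8 J/(mol·K).
ΔU = 2.41×20.8×(350−459) = -5470 J.

-5470 J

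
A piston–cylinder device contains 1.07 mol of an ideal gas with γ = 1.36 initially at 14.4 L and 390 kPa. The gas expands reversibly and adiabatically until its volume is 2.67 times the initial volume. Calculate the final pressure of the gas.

T₁ = P₁V₁/(nR) = 390×14.4/(1.07×8.314) = 631 K.
Adiabatic: TV^(γ−1) = const ⇒ T₂ = 631×(0.375)^0.360 = 443 K; PV^γ = const ⇒ P₂ = 103 kPa.

103 kPa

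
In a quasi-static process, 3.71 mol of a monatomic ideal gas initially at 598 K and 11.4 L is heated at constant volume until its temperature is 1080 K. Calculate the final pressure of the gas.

P₁ = nRT₁/V₁ = 3.71×8.314×598/11.4 = 1620 kPa.
Isochoric: V stays 11.4 L; P/T = const ⇒ T₂ = 1080 K, P₂ = 2920 kPa.

2920 kPa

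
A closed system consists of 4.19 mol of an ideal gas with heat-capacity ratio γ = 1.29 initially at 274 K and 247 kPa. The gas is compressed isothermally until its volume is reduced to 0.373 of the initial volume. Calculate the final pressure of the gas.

662 kPa

V₁ = nRT₁/P₁ = 4.19×8.314×274/247 = 38.6 L.
Isothermal: T stays 274 K; PV = const ⇒ V₂ = 14.4 L, P₂ = 662 kPa.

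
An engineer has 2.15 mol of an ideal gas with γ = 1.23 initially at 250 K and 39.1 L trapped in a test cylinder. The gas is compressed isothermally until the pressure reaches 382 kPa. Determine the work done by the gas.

P₁ = nRT₁/V₁ = 2.15×8.314×250/39.1 = 114 kPa.
Isothermal: T stays 250 K; PV = const ⇒ V₂ = 11.7 L, P₂ = 382 kPa.
W = nRT ln(V₂/V₁) = 2.15×8.314×250×ln(0.299) = -5390 J.

-5390 J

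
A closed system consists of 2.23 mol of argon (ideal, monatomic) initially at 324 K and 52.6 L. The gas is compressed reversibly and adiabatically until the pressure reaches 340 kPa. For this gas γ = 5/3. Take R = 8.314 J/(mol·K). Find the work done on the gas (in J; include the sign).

4930 J

P₁ = nRT₁/V₁ = 2.23×8.314×324/52.6 = 114 kPa.
Adiabatic: T₂/T₁ = (P₂/P₁)^((γ−1)/γ) ⇒ T₂ = 324×(2.98)^0.400 = 501 K; V₂ = 27.3 L.
ΔU = nCvΔT = 2.23×12.5×(501−324) = 4930 J.
Q = 0 for an adiabatic process, so W = −ΔU = -4930 J.
Work done on the gas = −W_by = 4930 J.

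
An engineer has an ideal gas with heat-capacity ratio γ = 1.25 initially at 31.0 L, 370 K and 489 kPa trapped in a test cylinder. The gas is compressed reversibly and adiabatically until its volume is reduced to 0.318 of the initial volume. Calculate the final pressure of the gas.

2050 kPa

Adiabatic: TV^(γ−1) = const ⇒ T₂ = 370×(3.14)^0.250 = 493 K; PV^γ = const ⇒ P₂ = 2050 kPa.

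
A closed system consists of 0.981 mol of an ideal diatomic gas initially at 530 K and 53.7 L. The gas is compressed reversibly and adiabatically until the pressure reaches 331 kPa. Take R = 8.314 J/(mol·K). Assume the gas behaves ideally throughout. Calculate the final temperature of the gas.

794 K

P₁ = nRT₁/V₁ = 0.981×8.314×530/53.7 = 80.5 kPa.
Adiabatic: T₂/T₁ = (P₂/P₁)^((γ−1)/γ) ⇒ T₂ = 530×(4.11)^0.286 = 794 K; V₂ = 19.6 L.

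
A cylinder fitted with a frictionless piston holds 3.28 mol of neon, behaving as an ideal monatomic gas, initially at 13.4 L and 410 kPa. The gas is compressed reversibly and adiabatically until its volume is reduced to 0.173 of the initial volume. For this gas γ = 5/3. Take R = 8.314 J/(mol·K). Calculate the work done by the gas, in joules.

T₁ = P₁V₁/(nR) = 410×13.4/(3.28×8.314) = 201 K.
Adiabatic: TV^(γ−1) = const ⇒ T₂ = 201×(5.78)^0.667 = 649 K; PV^γ = const ⇒ P₂ = 7630 kPa.
ΔU = nCvΔT = 3.28×12.5×(649−201) = 18300 J.
Q = 0 for an adiabatic process, so W = −ΔU = -18300 J.

-18300 J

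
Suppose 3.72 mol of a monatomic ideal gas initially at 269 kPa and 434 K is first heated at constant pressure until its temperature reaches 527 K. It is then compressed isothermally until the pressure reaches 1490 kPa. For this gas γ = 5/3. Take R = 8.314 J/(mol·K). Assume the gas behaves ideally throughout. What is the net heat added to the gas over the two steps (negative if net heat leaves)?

-20700 J

V₁ = nRT₁/P₁ = 3.72×8.314×434/269 = 49.9 L.
Step 1 — Isobaric: P stays 269 kPa; V/T = const ⇒ T₂ = 527 K, V₂ = 60.6 L.
W = PΔV = 269×(60.6−49.9) kPa·L = 2880 J.
ΔU = nCvΔT = 3.72×12.5×(527−434) = 4310 J.
Q = ΔU + W = nCpΔT = 7190 J.
State after step 1: P = 269 kPa, V = 60.6 L, T = 527 K.
Step 2 — Isothermal: T stays 527 K; PV = const ⇒ V₂ = 10.9 L, P₂ = 1490 kPa.
ΔU = 0 (ideal gas, T constant).
W = nRT ln(V₂/V₁) = 3.72×8.314×527×ln(0.181) = -27900 J.
Q = ΔU + W = -27900 J.
Net over both steps: W = -25000 J, Q = -20700 J, ΔU = 4310 J.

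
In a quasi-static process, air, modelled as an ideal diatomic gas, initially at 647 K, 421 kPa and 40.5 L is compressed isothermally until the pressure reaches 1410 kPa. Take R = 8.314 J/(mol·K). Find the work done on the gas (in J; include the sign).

n = P₁V₁/(RT₁) = 421×40.5/(8.314×647) = 3.17 mol.
Isothermal: T stays 647 K; PV = const ⇒ V₂ = 12.1 L, P₂ = 1410 kPa.
W = nRT ln(V₂/V₁) = 3.17×8.314×647×ln(0.299) = -20600 J.
Work done on the gas = −W_by = 20600 J.

20600 J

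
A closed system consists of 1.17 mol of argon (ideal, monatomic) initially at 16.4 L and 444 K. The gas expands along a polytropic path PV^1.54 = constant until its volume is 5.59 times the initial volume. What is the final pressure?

18.6 kPa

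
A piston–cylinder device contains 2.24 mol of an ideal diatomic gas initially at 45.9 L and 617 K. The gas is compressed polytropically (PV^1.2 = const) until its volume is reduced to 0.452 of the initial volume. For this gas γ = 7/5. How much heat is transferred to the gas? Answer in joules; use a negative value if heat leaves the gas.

P₁ = nRT₁/V₁ = 2.24×8.314×617/45.9 = 250 kPa.
Polytropic n=1.2: T₂ = T₁(V₁/V₂)^(n−1) = 617×(2.21)^0.20 = 723 K; P₂ = P₁(V₁/V₂)^n = 649 kPa.
W = (P₁V₁−P₂V₂)/(n−1) = (250×45.9−649×20.7)/0.20 = -9890 J.
ΔU = nCvΔT = 2.24×20.8×(723−617) = 4940 J.
Q = ΔU + W = -4940 J.

-4940 J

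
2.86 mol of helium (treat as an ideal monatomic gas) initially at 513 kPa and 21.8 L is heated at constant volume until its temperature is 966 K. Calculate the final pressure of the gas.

T₁ = P₁V₁/(nR) = 513×21.8/(2.86×8.314) = 470 K.
Isochoric: V stays 21.8 L; P/T = const ⇒ T₂ = 966 K, P₂ = 1050 kPa.

1050 kPa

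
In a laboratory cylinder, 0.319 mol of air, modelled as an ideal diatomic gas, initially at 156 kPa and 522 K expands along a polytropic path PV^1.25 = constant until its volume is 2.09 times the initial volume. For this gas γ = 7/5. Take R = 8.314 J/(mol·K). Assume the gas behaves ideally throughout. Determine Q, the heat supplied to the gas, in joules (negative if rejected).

V₁ = nRT₁/P₁ = 0.319×8.314×522/156 = 8.87 L.
Polytropic n=1.25: T₂ = T₁(V₁/V₂)^(n−1) = 522×(0.478)^0.25 = 434 K; P₂ = P₁(V₁/V₂)^n = 62.1 kPa.
W = (P₁V₁−P₂V₂)/(n−1) = (156×8.87−62.1×18.5)/0.25 = 932 J.
ΔU = nCvΔT = 0.319×20.8×(434−522) = -583 J.
Q = ΔU + W = 350 J.

350 J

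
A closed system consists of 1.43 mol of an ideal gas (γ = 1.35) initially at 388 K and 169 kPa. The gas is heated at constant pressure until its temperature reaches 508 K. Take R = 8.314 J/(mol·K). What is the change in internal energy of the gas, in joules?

4080 J

V₁ = nRT₁/P₁ = 1.43×8.314×388/169 = 27.3 L.
Isobaric: P stays 169 kPa; V/T = const ⇒ T₂ = 508 K, V₂ = 35.7 L.
For an ideal gas ΔU = nCvΔT with Cv = R/(γ−1) = 23.8 J/(mol·K).
ΔU = 1.43×23.8×(508−388) = 4080 J.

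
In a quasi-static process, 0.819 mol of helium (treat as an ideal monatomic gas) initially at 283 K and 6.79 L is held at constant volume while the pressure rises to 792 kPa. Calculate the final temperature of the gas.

P₁ = nRT₁/V₁ = 0.819×8.314×283/6.79 = 284 kPa.
Isochoric: V stays 6.79 L; P/T = const ⇒ T₂ = 790 K, P₂ = 792 kPa.

790 K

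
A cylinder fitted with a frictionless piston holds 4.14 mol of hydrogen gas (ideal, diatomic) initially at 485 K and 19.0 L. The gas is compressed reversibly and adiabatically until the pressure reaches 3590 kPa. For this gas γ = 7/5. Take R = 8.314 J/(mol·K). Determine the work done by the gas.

P₁ = nRT₁/V₁ = 4.14×8.314×485/19.0 = 879 kPa.
Adiabatic: T₂/T₁ = (P₂/P₁)^((γ−1)/γ) ⇒ T₂ = 485×(4.09)^0.286 = 725 K; V₂ = 6.95 L.
ΔU = nCvΔT = 4.14×20.8×(725−485) = 20700 J.
Q = 0 for an adiabatic process, so W = −ΔU = -20700 J.

-20700 J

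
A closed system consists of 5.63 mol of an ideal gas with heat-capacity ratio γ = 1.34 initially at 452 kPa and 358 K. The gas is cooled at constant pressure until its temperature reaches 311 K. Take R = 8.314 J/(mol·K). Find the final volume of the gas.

32.2 L

V₁ = nRT₁/P₁ = 5.63×8.314×358/452 = 37.1 L.
Isobaric: P stays 452 kPa; V/T = const ⇒ T₂ = 311 K, V₂ = 32.2 L.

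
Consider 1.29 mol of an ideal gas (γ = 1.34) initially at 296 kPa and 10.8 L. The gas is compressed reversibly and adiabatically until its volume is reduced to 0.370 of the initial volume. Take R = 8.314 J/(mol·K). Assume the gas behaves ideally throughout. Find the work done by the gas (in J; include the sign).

T₁ = P₁V₁/(nR) = 296×10.8/(1.29×8.314) = 298 K.
Adiabatic: TV^(γ−1) = const ⇒ T₂ = 298×(2.70)^0.340 = 418 K; PV^γ = const ⇒ P₂ = 1120 kPa.
ΔU = nCvΔT = 1.29×24.5×(418−298) = 3780 J.
Q = 0 for an adiabatic process, so W = −ΔU = -3780 J.

-3780 J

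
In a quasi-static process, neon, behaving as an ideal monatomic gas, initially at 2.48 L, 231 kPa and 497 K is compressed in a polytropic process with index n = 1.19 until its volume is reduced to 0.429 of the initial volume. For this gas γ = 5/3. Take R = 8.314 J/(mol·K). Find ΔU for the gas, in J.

n = P₁V₁/(RT₁) = 231×2.48/(8.314×497) = 0.139 mol.
Polytropic n=1.19: T₂ = T₁(V₁/V₂)^(n−1) = 497×(2.33)^0.19 = 584 K; P₂ = P₁(V₁/V₂)^n = 632 kPa.
For an ideal gas ΔU = nCvΔT with Cv = (3/2)R = 12.5 J/(mol·K).
ΔU = 0.139×12.5×(584−497) = 150 J.

150 J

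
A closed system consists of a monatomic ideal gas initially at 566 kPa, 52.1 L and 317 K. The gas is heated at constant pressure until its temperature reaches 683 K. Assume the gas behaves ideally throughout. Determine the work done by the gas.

34000 J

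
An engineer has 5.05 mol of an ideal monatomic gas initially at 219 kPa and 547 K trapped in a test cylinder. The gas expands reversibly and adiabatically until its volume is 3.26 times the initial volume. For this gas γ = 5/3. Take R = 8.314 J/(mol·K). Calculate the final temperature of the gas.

249 K

V₁ = nRT₁/P₁ = 5.05×8.314×547/219 = 105 L.
Adiabatic: TV^(γ−1) = const ⇒ T₂ = 547×(0.307)^0.667 = 249 K; PV^γ = const ⇒ P₂ = 30.6 kPa.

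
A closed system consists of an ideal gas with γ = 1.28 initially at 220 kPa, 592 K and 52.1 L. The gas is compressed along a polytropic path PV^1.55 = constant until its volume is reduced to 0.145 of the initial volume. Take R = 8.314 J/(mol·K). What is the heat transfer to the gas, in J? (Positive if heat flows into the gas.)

38000 J

n = P₁V₁/(RT₁) = 220×52.1/(8.314×592) = 2.33 mol.
Polytropic n=1.55: T₂ = T₁(V₁/V₂)^(n−1) = 592×(6.90)^0.55 = 1710 K; P₂ = P₁(V₁/V₂)^n = 4390 kPa.
W = (P₁V₁−P₂V₂)/(n−1) = (220×52.1−4390×7.55)/0.55 = -39400 J.
ΔU = nCvΔT = 2.33×29.7×(1710−592) = 77500 J.
Q = ΔU + W = 38000 J.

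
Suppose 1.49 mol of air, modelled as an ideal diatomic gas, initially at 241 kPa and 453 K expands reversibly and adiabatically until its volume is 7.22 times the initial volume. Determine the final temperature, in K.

V₁ = nRT₁/P₁ = 1.49×8.314×453/241 = 23.3 L.
Adiabatic: TV^(γ−1) = const ⇒ T₂ = 453×(0.139)^0.400 = 205 K; PV^γ = const ⇒ P₂ = 15.1 kPa.

205 K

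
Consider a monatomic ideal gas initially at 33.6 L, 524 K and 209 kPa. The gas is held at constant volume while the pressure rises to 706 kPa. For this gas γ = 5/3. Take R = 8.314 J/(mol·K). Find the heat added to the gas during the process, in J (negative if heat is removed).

n = P₁V₁/(RT₁) = 209×33.6/(8.314×524) = 1.61 mol.
Isochoric: V stays 33.6 L; P/T = const ⇒ T₂ = 1770 K, P₂ = 706 kPa.
W = 0 (no volume change).
ΔU = nCvΔT = 1.61×12.5×(1770−524) = 25000 J.
Q = ΔU = 25000 J.

25000 J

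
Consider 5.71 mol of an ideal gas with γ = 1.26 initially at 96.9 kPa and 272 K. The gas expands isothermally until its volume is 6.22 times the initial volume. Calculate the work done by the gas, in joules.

V₁ = nRT₁/P₁ = 5.71×8.314×272/96.9 = 133 L.
Isothermal: T stays 272 K; PV = const ⇒ V₂ = 829 L, P₂ = 15.6 kPa.
W = nRT ln(V₂/V₁) = 5.71×8.314×272×ln(6.22) = 23600 J.

23600 J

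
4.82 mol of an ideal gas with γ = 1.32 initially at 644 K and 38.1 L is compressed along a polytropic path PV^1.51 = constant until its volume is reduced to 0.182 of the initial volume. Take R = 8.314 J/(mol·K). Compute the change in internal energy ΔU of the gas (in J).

112000 J

P₁ = nRT₁/V₁ = 4.82×8.314×644/38.1 = 677 kPa.
Polytropic n=1.51: T₂ = T₁(V₁/V₂)^(n−1) = 644×(5.49)^0.51 = 1540 K; P₂ = P₁(V₁/V₂)^n = 8870 kPa.
For an ideal gas ΔU = nCvΔT with Cv = R/(γ−1) = 26.0 J/(mol·K).
ΔU = 4.82×26.0×(1540−644) = 112000 J.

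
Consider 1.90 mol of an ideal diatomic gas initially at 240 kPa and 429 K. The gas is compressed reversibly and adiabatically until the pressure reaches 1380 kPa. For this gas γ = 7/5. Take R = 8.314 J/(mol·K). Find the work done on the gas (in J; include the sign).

11000 J

V₁ = nRT₁/P₁ = 1.90×8.314×429/240 = 28.2 L.
Adiabatic: T₂/T₁ = (P₂/P₁)^((γ−1)/γ) ⇒ T₂ = 429×(5.75)^0.286 = 707 K; V₂ = 8.09 L.
ΔU = nCvΔT = 1.90×20.8×(707−429) = 11000 J.
Q = 0 for an adiabatic process, so W = −ΔU = -11000 J.
Work done on the gas = −W_by = 11000 J.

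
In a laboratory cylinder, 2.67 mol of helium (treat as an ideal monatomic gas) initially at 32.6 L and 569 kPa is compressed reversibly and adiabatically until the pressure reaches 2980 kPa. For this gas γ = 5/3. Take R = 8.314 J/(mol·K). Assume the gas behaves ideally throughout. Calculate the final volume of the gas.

12.1 L

T₁ = P₁V₁/(nR) = 569×32.6/(2.67×8.314) = 836 K.
Adiabatic: T₂/T₁ = (P₂/P₁)^((γ−1)/γ) ⇒ T₂ = 836×(5.24)^0.400 = 1620 K; V₂ = 12.1 L.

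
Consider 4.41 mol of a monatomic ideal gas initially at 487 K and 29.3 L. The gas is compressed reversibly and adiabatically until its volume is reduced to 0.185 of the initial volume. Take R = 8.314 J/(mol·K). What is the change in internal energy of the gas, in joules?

P₁ = nRT₁/V₁ = 4.41×8.314×487/29.3 = 609 kPa.
Adiabatic: TV^(γ−1) = const ⇒ T₂ = 487×(5.41)^0.667 = 1500 K; PV^γ = const ⇒ P₂ = 10100 kPa.
For an ideal gas ΔU = nCvΔT with Cv = (3/2)R = 12.5 J/(mol·K).
ΔU = 4.41×12.5×(1500−487) = 55700 J.

55700 J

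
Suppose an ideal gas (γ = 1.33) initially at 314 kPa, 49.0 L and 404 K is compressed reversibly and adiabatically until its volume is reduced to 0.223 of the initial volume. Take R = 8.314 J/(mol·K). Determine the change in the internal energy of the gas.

29900 J

n = P₁V₁/(RT₁) = 314×49.0/(8.314×404) = 4.58 mol.
Adiabatic: TV^(γ−1) = const ⇒ T₂ = 404×(4.48)^0.330 = 663 K; PV^γ = const ⇒ P₂ = 2310 kPa.
For an ideal gas ΔU = nCvΔT with Cv = R/(γ−1) = 25.2 J/(mol·K).
ΔU = 4.58×25.2×(663−404) = 29900 J.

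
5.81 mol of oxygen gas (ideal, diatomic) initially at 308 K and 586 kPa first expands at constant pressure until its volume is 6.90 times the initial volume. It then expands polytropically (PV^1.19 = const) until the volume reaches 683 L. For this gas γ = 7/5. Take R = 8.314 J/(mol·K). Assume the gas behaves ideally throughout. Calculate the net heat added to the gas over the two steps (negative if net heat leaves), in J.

372000 J

V₁ = nRT₁/P₁ = 5.81×8.314×308/586 = 25.4 L.
Step 1 — Isobaric: P stays 586 kPa; V/T = const ⇒ T₂ = 2130 K, V₂ = 175 L.
W = PΔV = 586×(175−25.4) kPa·L = 87800 J.
ΔU = nCvΔT = 5.81×20.8×(2130−308) = 219000 J.
Q = ΔU + W = nCpΔT = 307000 J.
State after step 1: P = 586 kPa, V = 175 L, T = 2130 K.
Step 2 — Polytropic n=1.19: T₂ = T₁(V₁/V₂)^(n−1) = 2130×(0.256)^0.19 = 1640 K; P₂ = P₁(V₁/V₂)^n = 116 kPa.
W = (P₁V₁−P₂V₂)/(n−1) = (586×175−116×683)/0.19 = 123000 J.
ΔU = nCvΔT = 5.81×20.8×(1640−2130) = -58500 J.
Q = ΔU + W = 64600 J.
Net over both steps: W = 211000 J, Q = 372000 J, ΔU = 161000 J.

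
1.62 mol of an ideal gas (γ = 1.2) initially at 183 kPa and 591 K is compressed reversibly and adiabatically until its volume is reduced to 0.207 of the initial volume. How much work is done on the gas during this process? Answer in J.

V₁ = nRT₁/P₁ = 1.62×8.314×591/183 = 43.5 L.
Adiabatic: TV^(γ−1) = const ⇒ T₂ = 591×(4.83)^0.200 = 810 K; PV^γ = const ⇒ P₂ = 1210 kPa.
ΔU = nCvΔT = 1.62×41.6×(810−591) = 14700 J.
Q = 0 for an adiabatic process, so W = −ΔU = -14700 J.
Work done on the gas = −W_by = 14700 J.

14700 J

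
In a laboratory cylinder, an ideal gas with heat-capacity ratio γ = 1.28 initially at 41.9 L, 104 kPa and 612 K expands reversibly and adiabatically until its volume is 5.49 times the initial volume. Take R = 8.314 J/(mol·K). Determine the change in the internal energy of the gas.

-5900 J

n = P₁V₁/(RT₁) = 104×41.9/(8.314×612) = 0.856 mol.
Adiabatic: TV^(γ−1) = const ⇒ T₂ = 612×(0.182)^0.280 = 380 K; PV^γ = const ⇒ P₂ = 11.8 kPa.
For an ideal gas ΔU = nCvΔT with Cv = R/(γ−1) = 29.7 J/(mol·K).
ΔU = 0.856×29.7×(380−612) = -5900 J.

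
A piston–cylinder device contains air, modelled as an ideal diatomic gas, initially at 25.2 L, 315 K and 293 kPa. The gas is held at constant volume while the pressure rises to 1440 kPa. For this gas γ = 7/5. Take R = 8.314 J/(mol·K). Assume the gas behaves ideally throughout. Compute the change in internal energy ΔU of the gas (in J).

72300 J

n = P₁V₁/(RT₁) = 293×25.2/(8.314×315) = 2.82 mol.
Isochoric: V stays 25.2 L; P/T = const ⇒ T₂ = 1550 K, P₂ = 1440 kPa.
For an ideal gas ΔU = nCvΔT with Cv = (5/2)R = 20.8 J/(mol·K).
ΔU = 2.82×20.8×(1550−315) = 72300 J.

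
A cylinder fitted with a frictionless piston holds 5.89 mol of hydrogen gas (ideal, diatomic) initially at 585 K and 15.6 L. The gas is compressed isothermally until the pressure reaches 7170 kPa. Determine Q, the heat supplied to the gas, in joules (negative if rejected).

P₁ = nRT₁/V₁ = 5.89×8.314×585/15.6 = 1840 kPa.
Isothermal: T stays 585 K; PV = const ⇒ V₂ = 4.00 L, P₂ = 7170 kPa.
ΔU = 0 (ideal gas, T constant).
W = nRT ln(V₂/V₁) = 5.89×8.314×585×ln(0.256) = -39000 J.
Q = ΔU + W = -39000 J.

-39000 J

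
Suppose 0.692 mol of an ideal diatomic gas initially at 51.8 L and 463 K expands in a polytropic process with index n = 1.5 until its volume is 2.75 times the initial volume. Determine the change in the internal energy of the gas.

P₁ = nRT₁/V₁ = 0.692×8.314×463/51.8 = 51.4 kPa.
Polytropic n=1.5: T₂ = T₁(V₁/V₂)^(n−1) = 463×(0.364)^0.50 = 279 K; P₂ = P₁(V₁/V₂)^n = 11.3 kPa.
For an ideal gas ΔU = nCvΔT with Cv = (5/2)R = 20.8 J/(mol·K).
ΔU = 0.692×20.8×(279−463) = -2640 J.

-2640 J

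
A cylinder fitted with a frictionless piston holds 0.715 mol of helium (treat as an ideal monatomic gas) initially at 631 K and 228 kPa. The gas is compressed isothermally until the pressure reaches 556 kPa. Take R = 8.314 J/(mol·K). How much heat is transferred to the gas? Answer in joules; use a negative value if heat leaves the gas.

V₁ = nRT₁/P₁ = 0.715×8.314×631/228 = 16.5 L.
Isothermal: T stays 631 K; PV = const ⇒ V₂ = 6.75 L, P₂ = 556 kPa.
ΔU = 0 (ideal gas, T constant).
W = nRT ln(V₂/V₁) = 0.715×8.314×631×ln(0.410) = -3340 J.
Q = ΔU + W = -3340 J.

-3340 J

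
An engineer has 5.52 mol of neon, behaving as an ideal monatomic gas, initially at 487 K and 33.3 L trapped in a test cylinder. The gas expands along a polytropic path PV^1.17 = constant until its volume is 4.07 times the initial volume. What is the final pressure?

P₁ = nRT₁/V₁ = 5.52×8.314×487/33.3 = 671 kPa.
Polytropic n=1.17: T₂ = T₁(V₁/V₂)^(n−1) = 487×(0.246)^0.17 = 384 K; P₂ = P₁(V₁/V₂)^n = 130 kPa.

130 kPa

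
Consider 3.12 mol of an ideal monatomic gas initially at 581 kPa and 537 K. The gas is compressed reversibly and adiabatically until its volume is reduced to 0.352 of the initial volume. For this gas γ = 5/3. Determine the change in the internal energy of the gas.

21000 J

V₁ = nRT₁/P₁ = 3.12×8.314×537/581 = 24.0 L.
Adiabatic: TV^(γ−1) = const ⇒ T₂ = 537×(2.84)^0.667 = 1080 K; PV^γ = const ⇒ P₂ = 3310 kPa.
For an ideal gas ΔU = nCvΔT with Cv = (3/2)R = 12.5 J/(mol·K).
ΔU = 3.12×12.5×(1080−537) = 21000 J.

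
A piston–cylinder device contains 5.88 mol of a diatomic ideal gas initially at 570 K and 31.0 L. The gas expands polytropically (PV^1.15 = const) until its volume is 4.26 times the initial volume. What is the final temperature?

P₁ = nRT₁/V₁ = 5.88×8.314×570/31.0 = 899 kPa.
Polytropic n=1.15: T₂ = T₁(V₁/V₂)^(n−1) = 570×(0.235)^0.15 = 459 K; P₂ = P₁(V₁/V₂)^n = 170 kPa.

459 K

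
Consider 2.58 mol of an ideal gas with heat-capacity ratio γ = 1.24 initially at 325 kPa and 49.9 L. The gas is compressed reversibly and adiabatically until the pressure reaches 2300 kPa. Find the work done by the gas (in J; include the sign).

T₁ = P₁V₁/(nR) = 325×49.9/(2.58×8.314) = 756 K.
Adiabatic: T₂/T₁ = (P₂/P₁)^((γ−1)/γ) ⇒ T₂ = 756×(7.08)^0.194 = 1100 K; V₂ = 10.3 L.
ΔU = nCvΔT = 2.58×34.6×(1100−756) = 31100 J.
Q = 0 for an adiabatic process, so W = −ΔU = -31100 J.

-31100 J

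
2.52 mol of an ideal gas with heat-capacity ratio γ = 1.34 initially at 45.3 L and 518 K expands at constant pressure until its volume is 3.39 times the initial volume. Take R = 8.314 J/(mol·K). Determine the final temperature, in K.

1760 K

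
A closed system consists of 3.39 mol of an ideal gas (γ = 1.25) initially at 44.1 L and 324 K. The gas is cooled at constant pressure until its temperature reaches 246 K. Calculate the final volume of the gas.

P₁ = nRT₁/V₁ = 3.39×8.314×324/44.1 = 207 kPa.
Isobaric: P stays 207 kPa; V/T = const ⇒ T₂ = 246 K, V₂ = 33.5 L.

33.5 L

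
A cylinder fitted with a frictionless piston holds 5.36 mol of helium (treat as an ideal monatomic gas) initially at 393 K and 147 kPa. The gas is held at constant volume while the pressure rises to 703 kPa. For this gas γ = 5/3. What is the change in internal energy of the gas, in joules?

V₁ = nRT₁/P₁ = 5.36×8.314×393/147 = 119 L.
Isochoric: V stays 119 L; P/T = const ⇒ T₂ = 1880 K, P₂ = 703 kPa.
For an ideal gas ΔU = nCvΔT with Cv = (3/2)R = 12.5 J/(mol·K).
ΔU = 5.36×12.5×(1880−393) = 99400 J.

99400 J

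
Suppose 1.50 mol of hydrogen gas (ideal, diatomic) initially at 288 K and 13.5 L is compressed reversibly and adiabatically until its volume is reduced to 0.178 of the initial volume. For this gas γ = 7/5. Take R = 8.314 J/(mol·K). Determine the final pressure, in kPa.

2980 kPa

P₁ = nRT₁/V₁ = 1.50×8.314×288/13.5 = 266 kPa.
Adiabatic: TV^(γ−1) = const ⇒ T₂ = 288×(5.62)^0.400 = 574 K; PV^γ = const ⇒ P₂ = 2980 kPa.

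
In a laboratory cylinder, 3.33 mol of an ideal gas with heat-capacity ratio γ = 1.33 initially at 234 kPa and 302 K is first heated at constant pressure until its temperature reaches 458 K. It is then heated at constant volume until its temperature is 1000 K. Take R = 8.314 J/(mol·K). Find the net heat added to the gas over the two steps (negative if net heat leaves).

V₁ = nRT₁/P₁ = 3.33×8.314×302/234 = 35.7 L.
Step 1 — Isobaric: P stays 234 kPa; V/T = const ⇒ T₂ = 458 K, V₂ = 54.2 L.
W = PΔV = 234×(54.2−35.7) kPa·L = 4320 J.
ΔU = nCvΔT = 3.33×25.2×(458−302) = 13100 J.
Q = ΔU + W = nCpΔT = 17400 J.
State after step 1: P = 234 kPa, V = 54.2 L, T = 458 K.
Step 2 — Isochoric: V stays 54.2 L; P/T = const ⇒ T₂ = 1000 K, P₂ = 511 kPa.
W = 0 (no volume change).
ΔU = nCvΔT = 3.33×25.2×(1000−458) = 45500 J.
Q = ΔU = 45500 J.
Net over both steps: W = 4320 J, Q = 62900 J, ΔU = 58600 J.

62900 J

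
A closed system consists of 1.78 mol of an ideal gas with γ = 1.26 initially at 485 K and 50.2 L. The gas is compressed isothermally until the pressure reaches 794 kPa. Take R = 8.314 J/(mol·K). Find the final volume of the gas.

P₁ = nRT₁/V₁ = 1.78×8.314×485/50.2 = 143 kPa.
Isothermal: T stays 485 K; PV = const ⇒ V₂ = 9.04 L, P₂ = 794 kPa.

9.04 L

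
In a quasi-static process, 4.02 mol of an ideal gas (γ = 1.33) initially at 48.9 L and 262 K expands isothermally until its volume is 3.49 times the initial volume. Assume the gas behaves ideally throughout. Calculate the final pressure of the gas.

51.3 kPa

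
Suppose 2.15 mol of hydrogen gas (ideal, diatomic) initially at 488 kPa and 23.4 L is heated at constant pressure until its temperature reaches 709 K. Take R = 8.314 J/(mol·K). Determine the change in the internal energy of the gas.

T₁ = P₁V₁/(nR) = 488×23.4/(2.15×8.314) = 639 K.
Isobaric: P stays 488 kPa; V/T = const ⇒ T₂ = 709 K, V₂ = 26.0 L.
For an ideal gas ΔU = nCvΔT with Cv = (5/2)R = 20.8 J/(mol·K).
ΔU = 2.15×20.8×(709−639) = 3140 J.

3140 J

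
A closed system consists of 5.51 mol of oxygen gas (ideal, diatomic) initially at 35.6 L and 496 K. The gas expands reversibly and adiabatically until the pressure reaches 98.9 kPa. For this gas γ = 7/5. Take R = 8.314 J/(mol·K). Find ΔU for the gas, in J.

-23500 J

P₁ = nRT₁/V₁ = 5.51×8.314×496/35.6 = 638 kPa.
Adiabatic: T₂/T₁ = (P₂/P₁)^((γ−1)/γ) ⇒ T₂ = 496×(0.155)^0.286 = 291 K; V₂ = 135 L.
For an ideal gas ΔU = nCvΔT with Cv = (5/2)R = 20.8 J/(mol·K).
ΔU = 5.51×20.8×(291−496) = -23500 J.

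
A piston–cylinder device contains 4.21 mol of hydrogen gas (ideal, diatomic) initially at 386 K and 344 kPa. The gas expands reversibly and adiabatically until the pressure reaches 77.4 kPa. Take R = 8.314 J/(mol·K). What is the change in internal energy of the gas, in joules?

-11700 J

V₁ = nRT₁/P₁ = 4.21×8.314×386/344 = 39.3 L.
Adiabatic: T₂/T₁ = (P₂/P₁)^((γ−1)/γ) ⇒ T₂ = 386×(0.225)^0.286 = 252 K; V₂ = 114 L.
For an ideal gas ΔU = nCvΔT with Cv = (5/2)R = 20.8 J/(mol·K).
ΔU = 4.21×20.8×(252−386) = -11700 J.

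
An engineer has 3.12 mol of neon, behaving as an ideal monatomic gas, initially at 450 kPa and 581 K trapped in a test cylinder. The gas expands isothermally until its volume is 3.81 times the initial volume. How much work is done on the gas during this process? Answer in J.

V₁ = nRT₁/P₁ = 3.12×8.314×581/450 = 33.5 L.
Isothermal: T stays 581 K; PV = const ⇒ V₂ = 128 L, P₂ = 118 kPa.
W = nRT ln(V₂/V₁) = 3.12×8.314×581×ln(3.81) = 20200 J.
Work done on the gas = −W_by = -20200 J.

-20200 J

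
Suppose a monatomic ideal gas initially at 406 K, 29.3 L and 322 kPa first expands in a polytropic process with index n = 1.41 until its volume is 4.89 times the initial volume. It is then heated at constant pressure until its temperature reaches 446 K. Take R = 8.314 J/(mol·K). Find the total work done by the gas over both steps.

16400 J

n = P₁V₁/(RT₁) = 322×29.3/(8.314×406) = 2.80 mol.
Step 1 — Polytropic n=1.41: T₂ = T₁(V₁/V₂)^(n−1) = 406×(0.204)^0.41 = 212 K; P₂ = P₁(V₁/V₂)^n = 34.4 kPa.
W = (P₁V₁−P₂V₂)/(n−1) = (322×29.3−34.4×143)/0.41 = 11000 J.
ΔU = nCvΔT = 2.80×12.5×(212−406) = -6770 J.
Q = ΔU + W = 4240 J.
State after step 1: P = 34.4 kPa, V = 143 L, T = 212 K.
Step 2 — Isobaric: P stays 34.4 kPa; V/T = const ⇒ T₂ = 446 K, V₂ = 302 L.
W = PΔV = 34.4×(302−143) kPa·L = 5440 J.
ΔU = nCvΔT = 2.80×12.5×(446−212) = 8160 J.
Q = ΔU + W = nCpΔT = 13600 J.
Net over both steps: W = 16400 J, Q = 17800 J, ΔU = 1390 J.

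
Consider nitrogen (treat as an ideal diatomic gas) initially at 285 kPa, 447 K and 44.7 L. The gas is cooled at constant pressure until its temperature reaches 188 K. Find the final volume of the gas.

Isobaric: P stays 285 kPa; V/T = const ⇒ T₂ = 188 K, V₂ = 18.8 L.

18.8 L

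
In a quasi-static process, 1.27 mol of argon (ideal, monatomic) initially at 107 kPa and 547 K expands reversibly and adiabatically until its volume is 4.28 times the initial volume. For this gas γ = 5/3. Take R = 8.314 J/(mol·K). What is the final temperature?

208 K

V₁ = nRT₁/P₁ = 1.27×8.314×547/107 = 54.0 L.
Adiabatic: TV^(γ−1) = const ⇒ T₂ = 547×(0.234)^0.667 = 208 K; PV^γ = const ⇒ P₂ = 9.48 kPa.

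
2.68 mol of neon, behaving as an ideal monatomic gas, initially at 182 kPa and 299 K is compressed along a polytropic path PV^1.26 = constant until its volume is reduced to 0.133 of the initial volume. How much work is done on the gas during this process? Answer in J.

17700 J

V₁ = nRT₁/P₁ = 2.68×8.314×299/182 = 36.6 L.
Polytropic n=1.26: T₂ = T₁(V₁/V₂)^(n−1) = 299×(7.52)^0.26 = 505 K; P₂ = P₁(V₁/V₂)^n = 2310 kPa.
W = (P₁V₁−P₂V₂)/(n−1) = (182×36.6−2310×4.87)/0.26 = -17700 J.
Work done on the gas = −W_by = 17700 J.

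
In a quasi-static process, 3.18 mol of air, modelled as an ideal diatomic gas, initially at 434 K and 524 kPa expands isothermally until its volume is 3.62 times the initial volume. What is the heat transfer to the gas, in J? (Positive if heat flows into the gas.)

14800 J

V₁ = nRT₁/P₁ = 3.18×8.314×434/524 = 21.9 L.
Isothermal: T stays 434 K; PV = const ⇒ V₂ = 79.3 L, P₂ = 145 kPa.
ΔU = 0 (ideal gas, T constant).
W = nRT ln(V₂/V₁) = 3.18×8.314×434×ln(3.62) = 14800 J.
Q = ΔU + W = 14800 J.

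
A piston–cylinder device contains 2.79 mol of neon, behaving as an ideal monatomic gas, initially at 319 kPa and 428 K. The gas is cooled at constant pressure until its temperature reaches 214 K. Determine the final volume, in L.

15.6 L

V₁ = nRT₁/P₁ = 2.79×8.314×428/319 = 31.1 L.
Isobaric: P stays 319 kPa; V/T = const ⇒ T₂ = 214 K, V₂ = 15.6 L.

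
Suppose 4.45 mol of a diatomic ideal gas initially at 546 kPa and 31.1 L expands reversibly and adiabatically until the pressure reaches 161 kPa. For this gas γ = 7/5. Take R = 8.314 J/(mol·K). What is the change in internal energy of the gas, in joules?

-12500 J

T₁ = P₁V₁/(nR) = 546×31.1/(4.45×8.314) = 459 K.
Adiabatic: T₂/T₁ = (P₂/P₁)^((γ−1)/γ) ⇒ T₂ = 459×(0.295)^0.286 = 324 K; V₂ = 74.4 L.
For an ideal gas ΔU = nCvΔT with Cv = (5/2)R = 20.8 J/(mol·K).
ΔU = 4.45×20.8×(324−459) = -12500 J.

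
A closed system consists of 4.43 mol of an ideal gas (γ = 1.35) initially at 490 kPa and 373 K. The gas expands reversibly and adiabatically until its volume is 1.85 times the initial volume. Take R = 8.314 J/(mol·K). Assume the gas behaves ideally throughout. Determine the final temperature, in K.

V₁ = nRT₁/P₁ = 4.43×8.314×373/490 = 28.0 L.
Adiabatic: TV^(γ−1) = const ⇒ T₂ = 373×(0.541)^0.350 = 301 K; PV^γ = const ⇒ P₂ = 214 kPa.

301 K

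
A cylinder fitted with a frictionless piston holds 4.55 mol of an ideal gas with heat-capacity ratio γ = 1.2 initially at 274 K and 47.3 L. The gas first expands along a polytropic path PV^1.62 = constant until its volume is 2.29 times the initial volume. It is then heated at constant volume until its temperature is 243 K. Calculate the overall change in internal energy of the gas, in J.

P₁ = nRT₁/V₁ = 4.55×8.314×274/47.3 = 219 kPa.
Step 1 — Polytropic n=1.62: T₂ = T₁(V₁/V₂)^(n−1) = 274×(0.437)^0.62 = 164 K; P₂ = P₁(V₁/V₂)^n = 57.3 kPa.
W = (P₁V₁−P₂V₂)/(n−1) = (219×47.3−57.3×108)/0.62 = 6720 J.
ΔU = nCvΔT = 4.55×41.6×(164−274) = -20800 J.
Q = ΔU + W = -14100 J.
State after step 1: P = 57.3 kPa, V = 108 L, T = 164 K.
Step 2 — Isochoric: V stays 108 L; P/T = const ⇒ T₂ = 243 K, P₂ = 84.9 kPa.
W = 0 (no volume change).
ΔU = nCvΔT = 4.55×41.6×(243−164) = 15000 J.
Q = ΔU = 15000 J.
Net over both steps: W = 6720 J, Q = 853 J, ΔU = -5860 J.

-5860 J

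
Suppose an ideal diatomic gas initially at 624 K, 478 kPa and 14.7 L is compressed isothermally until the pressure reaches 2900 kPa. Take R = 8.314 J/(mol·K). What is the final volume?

Isothermal: T stays 624 K; PV = const ⇒ V₂ = 2.42 L, P₂ = 2900 kPa.

2.42 L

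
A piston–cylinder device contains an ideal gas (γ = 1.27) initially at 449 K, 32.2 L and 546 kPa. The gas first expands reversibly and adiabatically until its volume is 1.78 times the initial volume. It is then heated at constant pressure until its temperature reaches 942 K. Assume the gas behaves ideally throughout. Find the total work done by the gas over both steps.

n = P₁V₁/(RT₁) = 546×32.2/(8.314×449) = 4.71 mol.
Step 1 — Adiabatic: TV^(γ−1) = const ⇒ T₂ = 449×(0.562)^0.270 = 384 K; PV^γ = const ⇒ P₂ = 263 kPa.
ΔU = nCvΔT = 4.71×30.8×(384−449) = -9390 J.
Q = 0 for an adiabatic process, so W = −ΔU = 9390 J.
State after step 1: P = 263 kPa, V = 57.3 L, T = 384 K.
Step 2 — Isobaric: P stays 263 kPa; V/T = const ⇒ T₂ = 942 K, V₂ = 141 L.
W = PΔV = 263×(141−57.3) kPa·L = 21800 J.
ΔU = nCvΔT = 4.71×30.8×(942−384) = 80900 J.
Q = ΔU + W = nCpΔT = 103000 J.
Net over both steps: W = 31200 J, Q = 103000 J, ΔU = 71500 J.

31200 J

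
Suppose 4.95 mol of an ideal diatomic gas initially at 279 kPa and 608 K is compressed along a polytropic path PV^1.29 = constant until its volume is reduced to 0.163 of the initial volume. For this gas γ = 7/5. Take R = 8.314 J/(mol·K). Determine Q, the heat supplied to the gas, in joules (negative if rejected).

-16400 J

V₁ = nRT₁/P₁ = 4.95×8.314×608/279 = 89.7 L.
Polytropic n=1.29: T₂ = T₁(V₁/V₂)^(n−1) = 608×(6.13)^0.29 = 1030 K; P₂ = P₁(V₁/V₂)^n = 2900 kPa.
W = (P₁V₁−P₂V₂)/(n−1) = (279×89.7−2900×14.6)/0.29 = -59700 J.
ΔU = nCvΔT = 4.95×20.8×(1030−608) = 43300 J.
Q = ΔU + W = -16400 J.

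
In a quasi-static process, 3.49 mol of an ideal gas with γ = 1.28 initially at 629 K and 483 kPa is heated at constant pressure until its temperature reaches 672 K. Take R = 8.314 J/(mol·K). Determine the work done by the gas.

1250 J

V₁ = nRT₁/P₁ = 3.49×8.314×629/483 = 37.8 L.
Isobaric: P stays 483 kPa; V/T = const ⇒ T₂ = 672 K, V₂ = 40.4 L.
W = PΔV = 483×(40.4−37.8) kPa·L = 1250 J.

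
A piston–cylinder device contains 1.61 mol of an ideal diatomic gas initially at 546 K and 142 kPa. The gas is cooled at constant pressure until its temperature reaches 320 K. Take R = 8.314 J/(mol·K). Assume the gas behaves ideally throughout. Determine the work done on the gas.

V₁ = nRT₁/P₁ = 1.61×8.314×546/142 = 51.5 L.
Isobaric: P stays 142 kPa; V/T = const ⇒ T₂ = 320 K, V₂ = 30.2 L.
W = PΔV = 142×(30.2−51.5) kPa·L = -3030 J.
Work done on the gas = −W_by = 3030 J.

3030 J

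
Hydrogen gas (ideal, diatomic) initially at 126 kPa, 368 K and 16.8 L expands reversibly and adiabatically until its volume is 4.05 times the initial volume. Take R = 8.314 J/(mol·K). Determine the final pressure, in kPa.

Adiabatic: TV^(γ−1) = const ⇒ T₂ = 368×(0.247)^0.400 = 210 K; PV^γ = const ⇒ P₂ = 17.8 kPa.

17.8 kPa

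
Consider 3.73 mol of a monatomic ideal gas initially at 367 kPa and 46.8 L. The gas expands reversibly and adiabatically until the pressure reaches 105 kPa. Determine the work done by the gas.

10100 J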